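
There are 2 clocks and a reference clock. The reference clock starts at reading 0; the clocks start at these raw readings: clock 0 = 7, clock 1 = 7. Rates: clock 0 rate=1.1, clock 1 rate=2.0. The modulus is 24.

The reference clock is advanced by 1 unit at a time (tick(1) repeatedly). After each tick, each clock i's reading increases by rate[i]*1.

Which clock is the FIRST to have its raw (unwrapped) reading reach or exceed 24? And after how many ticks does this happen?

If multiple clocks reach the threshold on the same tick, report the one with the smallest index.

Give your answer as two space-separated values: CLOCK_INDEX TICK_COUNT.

Answer: 1 9

Derivation:
clock 0: start=7, rate=1.1, needs 24-7 = 17; ticks = ceil(17/1.1) = ceil(15.4545) = 16; reading at tick 16 = 7 + 1.1*16 = 24.6000
clock 1: start=7, rate=2.0, needs 24-7 = 17; ticks = ceil(17/2.0) = ceil(8.5000) = 9; reading at tick 9 = 7 + 2.0*9 = 25.0000
Minimum tick count = 9; winners = [1]; smallest index = 1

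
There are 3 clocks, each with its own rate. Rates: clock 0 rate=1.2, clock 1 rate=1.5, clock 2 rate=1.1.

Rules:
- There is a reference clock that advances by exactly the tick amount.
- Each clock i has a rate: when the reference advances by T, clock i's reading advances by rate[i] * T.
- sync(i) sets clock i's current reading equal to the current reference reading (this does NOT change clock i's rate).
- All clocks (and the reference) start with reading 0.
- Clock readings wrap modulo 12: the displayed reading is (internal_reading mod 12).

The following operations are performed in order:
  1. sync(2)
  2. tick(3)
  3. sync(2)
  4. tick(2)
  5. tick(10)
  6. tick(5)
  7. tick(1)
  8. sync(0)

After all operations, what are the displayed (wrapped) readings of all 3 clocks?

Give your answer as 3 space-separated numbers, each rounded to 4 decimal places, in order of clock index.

Answer: 9.0000 7.5000 10.8000

Derivation:
After op 1 sync(2): ref=0.0000 raw=[0.0000 0.0000 0.0000]
After op 2 tick(3): ref=3.0000 raw=[3.6000 4.5000 3.3000]
After op 3 sync(2): ref=3.0000 raw=[3.6000 4.5000 3.0000]
After op 4 tick(2): ref=5.0000 raw=[6.0000 7.5000 5.2000]
After op 5 tick(10): ref=15.0000 raw=[18.0000 22.5000 16.2000]
After op 6 tick(5): ref=20.0000 raw=[24.0000 30.0000 21.7000]
After op 7 tick(1): ref=21.0000 raw=[25.2000 31.5000 22.8000]
After op 8 sync(0): ref=21.0000 raw=[21.0000 31.5000 22.8000]
Wrap final raw readings (mod 12): 21.0000 mod 12 = 9.0000; 31.5000 mod 12 = 7.5000; 22.8000 mod 12 = 10.8000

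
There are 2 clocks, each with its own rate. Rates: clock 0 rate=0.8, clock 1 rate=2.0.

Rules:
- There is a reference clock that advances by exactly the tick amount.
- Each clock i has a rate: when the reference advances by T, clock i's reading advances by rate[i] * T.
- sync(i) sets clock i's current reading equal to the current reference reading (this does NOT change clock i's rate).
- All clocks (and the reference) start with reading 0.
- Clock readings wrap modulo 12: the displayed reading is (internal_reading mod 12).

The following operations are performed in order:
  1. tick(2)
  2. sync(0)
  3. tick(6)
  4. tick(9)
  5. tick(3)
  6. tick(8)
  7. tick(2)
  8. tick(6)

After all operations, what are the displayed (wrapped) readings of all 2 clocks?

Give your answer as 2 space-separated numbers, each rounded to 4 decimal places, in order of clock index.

After op 1 tick(2): ref=2.0000 raw=[1.6000 4.0000]
After op 2 sync(0): ref=2.0000 raw=[2.0000 4.0000]
After op 3 tick(6): ref=8.0000 raw=[6.8000 16.0000]
After op 4 tick(9): ref=17.0000 raw=[14.0000 34.0000]
After op 5 tick(3): ref=20.0000 raw=[16.4000 40.0000]
After op 6 tick(8): ref=28.0000 raw=[22.8000 56.0000]
After op 7 tick(2): ref=30.0000 raw=[24.4000 60.0000]
After op 8 tick(6): ref=36.0000 raw=[29.2000 72.0000]
Wrap final raw readings (mod 12): 29.2000 mod 12 = 5.2000; 72.0000 mod 12 = 0.0000

Answer: 5.2000 0.0000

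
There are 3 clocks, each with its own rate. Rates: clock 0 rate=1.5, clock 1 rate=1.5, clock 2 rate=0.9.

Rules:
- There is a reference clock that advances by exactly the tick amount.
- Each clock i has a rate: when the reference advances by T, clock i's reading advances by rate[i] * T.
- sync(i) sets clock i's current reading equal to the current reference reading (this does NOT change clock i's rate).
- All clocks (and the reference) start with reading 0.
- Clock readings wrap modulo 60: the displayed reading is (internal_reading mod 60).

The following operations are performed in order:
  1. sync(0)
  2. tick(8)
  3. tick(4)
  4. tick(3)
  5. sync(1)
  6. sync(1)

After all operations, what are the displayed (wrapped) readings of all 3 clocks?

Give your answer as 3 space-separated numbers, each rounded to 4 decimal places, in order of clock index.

Answer: 22.5000 15.0000 13.5000

Derivation:
After op 1 sync(0): ref=0.0000 raw=[0.0000 0.0000 0.0000]
After op 2 tick(8): ref=8.0000 raw=[12.0000 12.0000 7.2000]
After op 3 tick(4): ref=12.0000 raw=[18.0000 18.0000 10.8000]
After op 4 tick(3): ref=15.0000 raw=[22.5000 22.5000 13.5000]
After op 5 sync(1): ref=15.0000 raw=[22.5000 15.0000 13.5000]
After op 6 sync(1): ref=15.0000 raw=[22.5000 15.0000 13.5000]
Wrap final raw readings (mod 60): 22.5000 mod 60 = 22.5000; 15.0000 mod 60 = 15.0000; 13.5000 mod 60 = 13.5000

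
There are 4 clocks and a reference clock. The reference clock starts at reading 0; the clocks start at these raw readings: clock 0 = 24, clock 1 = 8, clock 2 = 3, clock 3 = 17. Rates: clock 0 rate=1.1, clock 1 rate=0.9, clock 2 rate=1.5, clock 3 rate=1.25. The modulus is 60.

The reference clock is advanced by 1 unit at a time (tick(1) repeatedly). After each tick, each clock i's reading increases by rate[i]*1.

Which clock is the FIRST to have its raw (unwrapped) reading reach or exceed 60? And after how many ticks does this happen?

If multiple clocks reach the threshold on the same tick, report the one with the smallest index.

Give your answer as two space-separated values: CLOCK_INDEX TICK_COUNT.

Answer: 0 33

Derivation:
clock 0: start=24, rate=1.1, needs 60-24 = 36; ticks = ceil(36/1.1) = ceil(32.7273) = 33; reading at tick 33 = 24 + 1.1*33 = 60.3000
clock 1: start=8, rate=0.9, needs 60-8 = 52; ticks = ceil(52/0.9) = ceil(57.7778) = 58; reading at tick 58 = 8 + 0.9*58 = 60.2000
clock 2: start=3, rate=1.5, needs 60-3 = 57; ticks = ceil(57/1.5) = ceil(38.0000) = 38; reading at tick 38 = 3 + 1.5*38 = 60.0000
clock 3: start=17, rate=1.25, needs 60-17 = 43; ticks = ceil(43/1.25) = ceil(34.4000) = 35; reading at tick 35 = 17 + 1.25*35 = 60.7500
Minimum tick count = 33; winners = [0]; smallest index = 0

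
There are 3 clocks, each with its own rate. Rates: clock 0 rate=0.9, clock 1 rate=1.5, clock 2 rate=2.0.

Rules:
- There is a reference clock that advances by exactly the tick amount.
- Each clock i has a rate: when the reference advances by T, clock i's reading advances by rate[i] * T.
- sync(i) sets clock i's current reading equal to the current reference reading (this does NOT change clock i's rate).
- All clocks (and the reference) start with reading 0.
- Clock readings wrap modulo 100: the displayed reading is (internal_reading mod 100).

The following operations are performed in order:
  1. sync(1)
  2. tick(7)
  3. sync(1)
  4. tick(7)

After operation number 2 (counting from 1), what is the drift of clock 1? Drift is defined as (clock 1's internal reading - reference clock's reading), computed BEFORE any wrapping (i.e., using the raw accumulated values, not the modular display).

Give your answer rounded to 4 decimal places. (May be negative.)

Answer: 3.5000

Derivation:
After op 1 sync(1): ref=0.0000 raw=[0.0000 0.0000 0.0000]
After op 2 tick(7): ref=7.0000 raw=[6.3000 10.5000 14.0000]
Drift of clock 1 after op 2: 10.5000 - 7.0000 = 3.5000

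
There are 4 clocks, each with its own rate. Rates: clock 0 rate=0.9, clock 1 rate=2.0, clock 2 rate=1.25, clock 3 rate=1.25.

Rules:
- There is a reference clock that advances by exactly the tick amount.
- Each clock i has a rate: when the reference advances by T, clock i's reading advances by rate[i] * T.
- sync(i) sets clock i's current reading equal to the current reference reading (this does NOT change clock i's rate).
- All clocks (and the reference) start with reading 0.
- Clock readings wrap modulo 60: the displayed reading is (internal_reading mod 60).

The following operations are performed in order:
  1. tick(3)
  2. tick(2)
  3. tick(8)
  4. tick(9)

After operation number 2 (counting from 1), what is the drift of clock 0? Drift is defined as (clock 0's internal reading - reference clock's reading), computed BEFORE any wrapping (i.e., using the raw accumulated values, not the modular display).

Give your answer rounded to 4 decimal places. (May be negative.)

After op 1 tick(3): ref=3.0000 raw=[2.7000 6.0000 3.7500 3.7500]
After op 2 tick(2): ref=5.0000 raw=[4.5000 10.0000 6.2500 6.2500]
Drift of clock 0 after op 2: 4.5000 - 5.0000 = -0.5000

Answer: -0.5000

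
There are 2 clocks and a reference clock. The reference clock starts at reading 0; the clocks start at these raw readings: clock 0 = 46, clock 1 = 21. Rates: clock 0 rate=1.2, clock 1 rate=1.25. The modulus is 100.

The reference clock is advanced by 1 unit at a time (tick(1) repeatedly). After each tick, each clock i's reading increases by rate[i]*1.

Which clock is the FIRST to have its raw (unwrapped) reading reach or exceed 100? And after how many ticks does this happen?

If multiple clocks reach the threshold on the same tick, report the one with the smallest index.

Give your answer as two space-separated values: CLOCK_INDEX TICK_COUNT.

clock 0: start=46, rate=1.2, needs 100-46 = 54; ticks = ceil(54/1.2) = ceil(45.0000) = 45; reading at tick 45 = 46 + 1.2*45 = 100.0000
clock 1: start=21, rate=1.25, needs 100-21 = 79; ticks = ceil(79/1.25) = ceil(63.2000) = 64; reading at tick 64 = 21 + 1.25*64 = 101.0000
Minimum tick count = 45; winners = [0]; smallest index = 0

Answer: 0 45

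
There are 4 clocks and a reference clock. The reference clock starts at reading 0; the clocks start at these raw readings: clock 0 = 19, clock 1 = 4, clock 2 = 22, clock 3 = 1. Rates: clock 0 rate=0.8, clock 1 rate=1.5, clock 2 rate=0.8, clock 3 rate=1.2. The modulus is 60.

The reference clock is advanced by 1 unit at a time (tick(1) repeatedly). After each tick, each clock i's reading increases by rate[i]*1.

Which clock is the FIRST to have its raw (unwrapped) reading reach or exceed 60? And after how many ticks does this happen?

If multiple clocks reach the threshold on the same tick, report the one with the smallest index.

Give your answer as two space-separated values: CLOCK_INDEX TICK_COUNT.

Answer: 1 38

Derivation:
clock 0: start=19, rate=0.8, needs 60-19 = 41; ticks = ceil(41/0.8) = ceil(51.2500) = 52; reading at tick 52 = 19 + 0.8*52 = 60.6000
clock 1: start=4, rate=1.5, needs 60-4 = 56; ticks = ceil(56/1.5) = ceil(37.3333) = 38; reading at tick 38 = 4 + 1.5*38 = 61.0000
clock 2: start=22, rate=0.8, needs 60-22 = 38; ticks = ceil(38/0.8) = ceil(47.5000) = 48; reading at tick 48 = 22 + 0.8*48 = 60.4000
clock 3: start=1, rate=1.2, needs 60-1 = 59; ticks = ceil(59/1.2) = ceil(49.1667) = 50; reading at tick 50 = 1 + 1.2*50 = 61.0000
Minimum tick count = 38; winners = [1]; smallest index = 1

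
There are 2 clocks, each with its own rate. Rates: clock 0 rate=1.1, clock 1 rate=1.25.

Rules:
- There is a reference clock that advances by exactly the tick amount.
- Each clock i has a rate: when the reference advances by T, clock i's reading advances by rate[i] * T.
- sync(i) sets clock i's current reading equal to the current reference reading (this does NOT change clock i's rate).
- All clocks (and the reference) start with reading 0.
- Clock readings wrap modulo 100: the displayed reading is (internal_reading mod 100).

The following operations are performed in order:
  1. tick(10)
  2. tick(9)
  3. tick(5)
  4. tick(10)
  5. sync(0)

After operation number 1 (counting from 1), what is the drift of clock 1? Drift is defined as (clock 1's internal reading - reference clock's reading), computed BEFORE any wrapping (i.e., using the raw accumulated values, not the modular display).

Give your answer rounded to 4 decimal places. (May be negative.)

After op 1 tick(10): ref=10.0000 raw=[11.0000 12.5000]
Drift of clock 1 after op 1: 12.5000 - 10.0000 = 2.5000

Answer: 2.5000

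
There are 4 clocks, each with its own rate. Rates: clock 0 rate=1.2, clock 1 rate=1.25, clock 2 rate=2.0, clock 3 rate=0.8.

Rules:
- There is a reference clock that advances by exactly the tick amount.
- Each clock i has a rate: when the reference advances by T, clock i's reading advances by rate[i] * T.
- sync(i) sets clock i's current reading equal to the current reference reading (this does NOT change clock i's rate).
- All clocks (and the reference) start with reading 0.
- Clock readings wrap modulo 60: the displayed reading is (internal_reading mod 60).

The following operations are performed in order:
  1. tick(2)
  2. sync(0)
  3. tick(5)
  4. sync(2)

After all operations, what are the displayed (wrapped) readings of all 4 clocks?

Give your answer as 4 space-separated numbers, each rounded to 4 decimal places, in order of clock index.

After op 1 tick(2): ref=2.0000 raw=[2.4000 2.5000 4.0000 1.6000]
After op 2 sync(0): ref=2.0000 raw=[2.0000 2.5000 4.0000 1.6000]
After op 3 tick(5): ref=7.0000 raw=[8.0000 8.7500 14.0000 5.6000]
After op 4 sync(2): ref=7.0000 raw=[8.0000 8.7500 7.0000 5.6000]
Wrap final raw readings (mod 60): 8.0000 mod 60 = 8.0000; 8.7500 mod 60 = 8.7500; 7.0000 mod 60 = 7.0000; 5.6000 mod 60 = 5.6000

Answer: 8.0000 8.7500 7.0000 5.6000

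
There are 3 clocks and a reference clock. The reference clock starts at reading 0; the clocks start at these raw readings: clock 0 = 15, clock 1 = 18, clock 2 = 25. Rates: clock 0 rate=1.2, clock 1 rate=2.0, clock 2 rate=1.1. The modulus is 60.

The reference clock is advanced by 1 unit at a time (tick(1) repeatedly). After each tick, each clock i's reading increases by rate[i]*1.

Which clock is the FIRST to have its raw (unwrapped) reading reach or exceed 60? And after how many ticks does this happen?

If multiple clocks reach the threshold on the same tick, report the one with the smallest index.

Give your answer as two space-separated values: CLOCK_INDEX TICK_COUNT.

Answer: 1 21

Derivation:
clock 0: start=15, rate=1.2, needs 60-15 = 45; ticks = ceil(45/1.2) = ceil(37.5000) = 38; reading at tick 38 = 15 + 1.2*38 = 60.6000
clock 1: start=18, rate=2.0, needs 60-18 = 42; ticks = ceil(42/2.0) = ceil(21.0000) = 21; reading at tick 21 = 18 + 2.0*21 = 60.0000
clock 2: start=25, rate=1.1, needs 60-25 = 35; ticks = ceil(35/1.1) = ceil(31.8182) = 32; reading at tick 32 = 25 + 1.1*32 = 60.2000
Minimum tick count = 21; winners = [1]; smallest index = 1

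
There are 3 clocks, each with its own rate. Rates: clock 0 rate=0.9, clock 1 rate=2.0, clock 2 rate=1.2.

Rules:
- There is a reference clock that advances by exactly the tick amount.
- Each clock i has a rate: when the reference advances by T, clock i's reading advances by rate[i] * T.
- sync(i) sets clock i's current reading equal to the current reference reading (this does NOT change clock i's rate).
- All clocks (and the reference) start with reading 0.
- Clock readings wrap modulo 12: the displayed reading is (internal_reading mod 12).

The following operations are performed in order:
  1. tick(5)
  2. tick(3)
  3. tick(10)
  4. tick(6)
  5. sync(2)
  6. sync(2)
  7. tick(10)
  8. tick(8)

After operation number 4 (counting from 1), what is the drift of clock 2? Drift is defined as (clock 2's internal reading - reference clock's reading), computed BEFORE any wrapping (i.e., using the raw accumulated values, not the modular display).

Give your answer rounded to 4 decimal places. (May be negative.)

Answer: 4.8000

Derivation:
After op 1 tick(5): ref=5.0000 raw=[4.5000 10.0000 6.0000]
After op 2 tick(3): ref=8.0000 raw=[7.2000 16.0000 9.6000]
After op 3 tick(10): ref=18.0000 raw=[16.2000 36.0000 21.6000]
After op 4 tick(6): ref=24.0000 raw=[21.6000 48.0000 28.8000]
Drift of clock 2 after op 4: 28.8000 - 24.0000 = 4.8000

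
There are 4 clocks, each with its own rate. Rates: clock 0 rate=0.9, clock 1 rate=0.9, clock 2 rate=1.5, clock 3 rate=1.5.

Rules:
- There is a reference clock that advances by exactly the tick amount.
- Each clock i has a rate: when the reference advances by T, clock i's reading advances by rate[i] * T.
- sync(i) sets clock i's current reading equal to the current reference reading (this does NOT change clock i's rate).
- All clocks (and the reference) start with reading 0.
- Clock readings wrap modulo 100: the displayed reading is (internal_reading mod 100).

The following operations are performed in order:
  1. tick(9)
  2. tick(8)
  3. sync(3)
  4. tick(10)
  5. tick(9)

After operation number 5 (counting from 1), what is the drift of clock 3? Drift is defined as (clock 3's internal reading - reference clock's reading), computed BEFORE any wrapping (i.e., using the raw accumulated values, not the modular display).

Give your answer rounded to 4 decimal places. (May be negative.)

Answer: 9.5000

Derivation:
After op 1 tick(9): ref=9.0000 raw=[8.1000 8.1000 13.5000 13.5000]
After op 2 tick(8): ref=17.0000 raw=[15.3000 15.3000 25.5000 25.5000]
After op 3 sync(3): ref=17.0000 raw=[15.3000 15.3000 25.5000 17.0000]
After op 4 tick(10): ref=27.0000 raw=[24.3000 24.3000 40.5000 32.0000]
After op 5 tick(9): ref=36.0000 raw=[32.4000 32.4000 54.0000 45.5000]
Drift of clock 3 after op 5: 45.5000 - 36.0000 = 9.5000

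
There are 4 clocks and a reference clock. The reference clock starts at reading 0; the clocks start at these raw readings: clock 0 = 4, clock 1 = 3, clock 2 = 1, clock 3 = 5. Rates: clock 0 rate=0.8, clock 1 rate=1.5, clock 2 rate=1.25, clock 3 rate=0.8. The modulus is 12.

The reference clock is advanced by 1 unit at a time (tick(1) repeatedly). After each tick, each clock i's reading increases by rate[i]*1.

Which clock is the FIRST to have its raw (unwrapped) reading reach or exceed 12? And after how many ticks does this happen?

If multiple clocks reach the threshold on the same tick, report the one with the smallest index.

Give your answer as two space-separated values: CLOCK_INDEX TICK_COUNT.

Answer: 1 6

Derivation:
clock 0: start=4, rate=0.8, needs 12-4 = 8; ticks = ceil(8/0.8) = ceil(10.0000) = 10; reading at tick 10 = 4 + 0.8*10 = 12.0000
clock 1: start=3, rate=1.5, needs 12-3 = 9; ticks = ceil(9/1.5) = ceil(6.0000) = 6; reading at tick 6 = 3 + 1.5*6 = 12.0000
clock 2: start=1, rate=1.25, needs 12-1 = 11; ticks = ceil(11/1.25) = ceil(8.8000) = 9; reading at tick 9 = 1 + 1.25*9 = 12.2500
clock 3: start=5, rate=0.8, needs 12-5 = 7; ticks = ceil(7/0.8) = ceil(8.7500) = 9; reading at tick 9 = 5 + 0.8*9 = 12.2000
Minimum tick count = 6; winners = [1]; smallest index = 1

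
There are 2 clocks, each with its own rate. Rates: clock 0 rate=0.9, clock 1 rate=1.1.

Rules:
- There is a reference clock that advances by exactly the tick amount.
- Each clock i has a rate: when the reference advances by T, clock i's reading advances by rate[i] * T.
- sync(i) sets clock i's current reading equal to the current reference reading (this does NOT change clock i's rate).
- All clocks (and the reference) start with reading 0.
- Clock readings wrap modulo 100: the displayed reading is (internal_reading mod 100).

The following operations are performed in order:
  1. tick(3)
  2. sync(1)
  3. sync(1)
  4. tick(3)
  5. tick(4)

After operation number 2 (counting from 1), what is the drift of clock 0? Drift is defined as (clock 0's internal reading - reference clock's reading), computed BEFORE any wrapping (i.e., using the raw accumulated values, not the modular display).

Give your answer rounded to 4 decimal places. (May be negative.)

After op 1 tick(3): ref=3.0000 raw=[2.7000 3.3000]
After op 2 sync(1): ref=3.0000 raw=[2.7000 3.0000]
Drift of clock 0 after op 2: 2.7000 - 3.0000 = -0.3000

Answer: -0.3000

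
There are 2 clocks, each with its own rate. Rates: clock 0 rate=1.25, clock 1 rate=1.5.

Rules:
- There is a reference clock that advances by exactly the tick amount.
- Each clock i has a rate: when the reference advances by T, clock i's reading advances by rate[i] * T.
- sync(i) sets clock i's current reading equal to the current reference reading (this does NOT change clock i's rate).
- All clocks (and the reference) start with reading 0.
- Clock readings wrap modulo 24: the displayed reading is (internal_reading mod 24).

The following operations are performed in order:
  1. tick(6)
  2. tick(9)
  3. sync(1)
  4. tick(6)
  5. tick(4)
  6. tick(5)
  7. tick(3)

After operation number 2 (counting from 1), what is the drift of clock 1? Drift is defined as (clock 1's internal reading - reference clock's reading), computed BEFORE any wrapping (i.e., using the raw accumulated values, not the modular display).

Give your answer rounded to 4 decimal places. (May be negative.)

Answer: 7.5000

Derivation:
After op 1 tick(6): ref=6.0000 raw=[7.5000 9.0000]
After op 2 tick(9): ref=15.0000 raw=[18.7500 22.5000]
Drift of clock 1 after op 2: 22.5000 - 15.0000 = 7.5000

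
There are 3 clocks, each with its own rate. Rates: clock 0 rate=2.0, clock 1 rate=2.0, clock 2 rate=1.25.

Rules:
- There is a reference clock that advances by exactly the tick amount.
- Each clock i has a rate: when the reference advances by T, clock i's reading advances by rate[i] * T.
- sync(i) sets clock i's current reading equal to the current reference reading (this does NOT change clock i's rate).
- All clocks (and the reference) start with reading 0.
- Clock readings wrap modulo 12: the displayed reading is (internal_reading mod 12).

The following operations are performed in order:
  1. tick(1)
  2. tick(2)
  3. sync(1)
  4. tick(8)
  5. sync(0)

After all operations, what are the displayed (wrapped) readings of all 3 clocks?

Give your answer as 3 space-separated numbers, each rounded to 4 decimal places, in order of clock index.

Answer: 11.0000 7.0000 1.7500

Derivation:
After op 1 tick(1): ref=1.0000 raw=[2.0000 2.0000 1.2500]
After op 2 tick(2): ref=3.0000 raw=[6.0000 6.0000 3.7500]
After op 3 sync(1): ref=3.0000 raw=[6.0000 3.0000 3.7500]
After op 4 tick(8): ref=11.0000 raw=[22.0000 19.0000 13.7500]
After op 5 sync(0): ref=11.0000 raw=[11.0000 19.0000 13.7500]
Wrap final raw readings (mod 12): 11.0000 mod 12 = 11.0000; 19.0000 mod 12 = 7.0000; 13.7500 mod 12 = 1.7500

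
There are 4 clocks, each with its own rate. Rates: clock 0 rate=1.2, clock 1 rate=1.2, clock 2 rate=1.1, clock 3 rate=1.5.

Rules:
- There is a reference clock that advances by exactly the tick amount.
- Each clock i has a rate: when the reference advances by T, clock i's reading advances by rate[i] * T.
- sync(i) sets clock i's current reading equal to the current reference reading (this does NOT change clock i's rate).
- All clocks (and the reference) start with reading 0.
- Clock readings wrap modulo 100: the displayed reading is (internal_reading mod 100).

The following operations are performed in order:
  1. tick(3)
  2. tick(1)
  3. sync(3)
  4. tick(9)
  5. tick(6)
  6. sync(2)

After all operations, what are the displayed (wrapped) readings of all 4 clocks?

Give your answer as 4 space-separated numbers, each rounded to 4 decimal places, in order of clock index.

Answer: 22.8000 22.8000 19.0000 26.5000

Derivation:
After op 1 tick(3): ref=3.0000 raw=[3.6000 3.6000 3.3000 4.5000]
After op 2 tick(1): ref=4.0000 raw=[4.8000 4.8000 4.4000 6.0000]
After op 3 sync(3): ref=4.0000 raw=[4.8000 4.8000 4.4000 4.0000]
After op 4 tick(9): ref=13.0000 raw=[15.6000 15.6000 14.3000 17.5000]
After op 5 tick(6): ref=19.0000 raw=[22.8000 22.8000 20.9000 26.5000]
After op 6 sync(2): ref=19.0000 raw=[22.8000 22.8000 19.0000 26.5000]
Wrap final raw readings (mod 100): 22.8000 mod 100 = 22.8000; 22.8000 mod 100 = 22.8000; 19.0000 mod 100 = 19.0000; 26.5000 mod 100 = 26.5000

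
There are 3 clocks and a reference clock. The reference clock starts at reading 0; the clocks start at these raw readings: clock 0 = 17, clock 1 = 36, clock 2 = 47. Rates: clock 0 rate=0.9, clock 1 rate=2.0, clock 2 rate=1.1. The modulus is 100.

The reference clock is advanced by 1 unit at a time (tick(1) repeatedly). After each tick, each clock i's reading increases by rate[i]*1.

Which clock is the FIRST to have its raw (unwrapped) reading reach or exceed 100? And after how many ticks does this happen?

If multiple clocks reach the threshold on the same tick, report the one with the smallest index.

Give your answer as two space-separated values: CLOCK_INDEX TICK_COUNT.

Answer: 1 32

Derivation:
clock 0: start=17, rate=0.9, needs 100-17 = 83; ticks = ceil(83/0.9) = ceil(92.2222) = 93; reading at tick 93 = 17 + 0.9*93 = 100.7000
clock 1: start=36, rate=2.0, needs 100-36 = 64; ticks = ceil(64/2.0) = ceil(32.0000) = 32; reading at tick 32 = 36 + 2.0*32 = 100.0000
clock 2: start=47, rate=1.1, needs 100-47 = 53; ticks = ceil(53/1.1) = ceil(48.1818) = 49; reading at tick 49 = 47 + 1.1*49 = 100.9000
Minimum tick count = 32; winners = [1]; smallest index = 1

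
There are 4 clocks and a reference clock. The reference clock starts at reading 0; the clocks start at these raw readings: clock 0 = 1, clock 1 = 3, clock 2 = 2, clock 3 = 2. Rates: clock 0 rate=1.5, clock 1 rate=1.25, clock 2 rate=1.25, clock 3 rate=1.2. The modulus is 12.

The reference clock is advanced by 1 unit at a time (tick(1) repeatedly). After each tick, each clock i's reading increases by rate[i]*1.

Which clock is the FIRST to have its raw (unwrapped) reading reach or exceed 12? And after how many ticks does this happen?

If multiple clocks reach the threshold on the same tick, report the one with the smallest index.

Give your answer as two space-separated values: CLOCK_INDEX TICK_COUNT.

clock 0: start=1, rate=1.5, needs 12-1 = 11; ticks = ceil(11/1.5) = ceil(7.3333) = 8; reading at tick 8 = 1 + 1.5*8 = 13.0000
clock 1: start=3, rate=1.25, needs 12-3 = 9; ticks = ceil(9/1.25) = ceil(7.2000) = 8; reading at tick 8 = 3 + 1.25*8 = 13.0000
clock 2: start=2, rate=1.25, needs 12-2 = 10; ticks = ceil(10/1.25) = ceil(8.0000) = 8; reading at tick 8 = 2 + 1.25*8 = 12.0000
clock 3: start=2, rate=1.2, needs 12-2 = 10; ticks = ceil(10/1.2) = ceil(8.3333) = 9; reading at tick 9 = 2 + 1.2*9 = 12.8000
Minimum tick count = 8; winners = [0, 1, 2]; smallest index = 0

Answer: 0 8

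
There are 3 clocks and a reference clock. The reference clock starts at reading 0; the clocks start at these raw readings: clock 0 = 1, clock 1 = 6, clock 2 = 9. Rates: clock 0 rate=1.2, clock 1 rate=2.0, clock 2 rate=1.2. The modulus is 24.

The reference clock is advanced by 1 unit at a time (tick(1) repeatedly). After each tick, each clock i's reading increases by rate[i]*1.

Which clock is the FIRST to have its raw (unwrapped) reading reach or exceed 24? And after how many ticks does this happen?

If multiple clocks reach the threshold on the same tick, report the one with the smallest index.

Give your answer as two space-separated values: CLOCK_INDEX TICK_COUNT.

clock 0: start=1, rate=1.2, needs 24-1 = 23; ticks = ceil(23/1.2) = ceil(19.1667) = 20; reading at tick 20 = 1 + 1.2*20 = 25.0000
clock 1: start=6, rate=2.0, needs 24-6 = 18; ticks = ceil(18/2.0) = ceil(9.0000) = 9; reading at tick 9 = 6 + 2.0*9 = 24.0000
clock 2: start=9, rate=1.2, needs 24-9 = 15; ticks = ceil(15/1.2) = ceil(12.5000) = 13; reading at tick 13 = 9 + 1.2*13 = 24.6000
Minimum tick count = 9; winners = [1]; smallest index = 1

Answer: 1 9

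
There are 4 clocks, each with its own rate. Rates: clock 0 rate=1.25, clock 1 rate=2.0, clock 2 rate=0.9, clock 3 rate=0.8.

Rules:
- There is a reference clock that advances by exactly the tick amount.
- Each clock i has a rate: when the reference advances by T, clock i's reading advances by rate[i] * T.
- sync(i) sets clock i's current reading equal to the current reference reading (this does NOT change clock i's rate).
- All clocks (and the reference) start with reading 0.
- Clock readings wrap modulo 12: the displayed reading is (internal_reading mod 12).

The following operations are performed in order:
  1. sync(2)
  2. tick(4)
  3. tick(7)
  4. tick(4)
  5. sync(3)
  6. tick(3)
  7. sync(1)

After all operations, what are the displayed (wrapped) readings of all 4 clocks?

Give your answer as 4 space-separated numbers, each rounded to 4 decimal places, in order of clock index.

Answer: 10.5000 6.0000 4.2000 5.4000

Derivation:
After op 1 sync(2): ref=0.0000 raw=[0.0000 0.0000 0.0000 0.0000]
After op 2 tick(4): ref=4.0000 raw=[5.0000 8.0000 3.6000 3.2000]
After op 3 tick(7): ref=11.0000 raw=[13.7500 22.0000 9.9000 8.8000]
After op 4 tick(4): ref=15.0000 raw=[18.7500 30.0000 13.5000 12.0000]
After op 5 sync(3): ref=15.0000 raw=[18.7500 30.0000 13.5000 15.0000]
After op 6 tick(3): ref=18.0000 raw=[22.5000 36.0000 16.2000 17.4000]
After op 7 sync(1): ref=18.0000 raw=[22.5000 18.0000 16.2000 17.4000]
Wrap final raw readings (mod 12): 22.5000 mod 12 = 10.5000; 18.0000 mod 12 = 6.0000; 16.2000 mod 12 = 4.2000; 17.4000 mod 12 = 5.4000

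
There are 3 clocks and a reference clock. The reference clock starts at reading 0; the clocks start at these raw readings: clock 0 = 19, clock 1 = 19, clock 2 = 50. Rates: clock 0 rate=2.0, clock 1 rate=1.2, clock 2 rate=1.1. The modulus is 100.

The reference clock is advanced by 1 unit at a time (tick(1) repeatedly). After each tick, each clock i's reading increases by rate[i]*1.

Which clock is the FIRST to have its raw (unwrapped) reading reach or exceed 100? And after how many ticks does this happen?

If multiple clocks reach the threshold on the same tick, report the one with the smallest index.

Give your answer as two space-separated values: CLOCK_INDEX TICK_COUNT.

Answer: 0 41

Derivation:
clock 0: start=19, rate=2.0, needs 100-19 = 81; ticks = ceil(81/2.0) = ceil(40.5000) = 41; reading at tick 41 = 19 + 2.0*41 = 101.0000
clock 1: start=19, rate=1.2, needs 100-19 = 81; ticks = ceil(81/1.2) = ceil(67.5000) = 68; reading at tick 68 = 19 + 1.2*68 = 100.6000
clock 2: start=50, rate=1.1, needs 100-50 = 50; ticks = ceil(50/1.1) = ceil(45.4545) = 46; reading at tick 46 = 50 + 1.1*46 = 100.6000
Minimum tick count = 41; winners = [0]; smallest index = 0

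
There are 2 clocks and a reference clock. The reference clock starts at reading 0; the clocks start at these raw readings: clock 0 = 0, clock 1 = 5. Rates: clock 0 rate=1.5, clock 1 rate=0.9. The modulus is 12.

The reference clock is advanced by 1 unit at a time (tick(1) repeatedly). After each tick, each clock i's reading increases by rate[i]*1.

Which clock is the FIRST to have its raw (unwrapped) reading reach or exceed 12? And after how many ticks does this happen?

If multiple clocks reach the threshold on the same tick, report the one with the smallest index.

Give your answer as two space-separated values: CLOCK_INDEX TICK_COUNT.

clock 0: start=0, rate=1.5, needs 12-0 = 12; ticks = ceil(12/1.5) = ceil(8.0000) = 8; reading at tick 8 = 0 + 1.5*8 = 12.0000
clock 1: start=5, rate=0.9, needs 12-5 = 7; ticks = ceil(7/0.9) = ceil(7.7778) = 8; reading at tick 8 = 5 + 0.9*8 = 12.2000
Minimum tick count = 8; winners = [0, 1]; smallest index = 0

Answer: 0 8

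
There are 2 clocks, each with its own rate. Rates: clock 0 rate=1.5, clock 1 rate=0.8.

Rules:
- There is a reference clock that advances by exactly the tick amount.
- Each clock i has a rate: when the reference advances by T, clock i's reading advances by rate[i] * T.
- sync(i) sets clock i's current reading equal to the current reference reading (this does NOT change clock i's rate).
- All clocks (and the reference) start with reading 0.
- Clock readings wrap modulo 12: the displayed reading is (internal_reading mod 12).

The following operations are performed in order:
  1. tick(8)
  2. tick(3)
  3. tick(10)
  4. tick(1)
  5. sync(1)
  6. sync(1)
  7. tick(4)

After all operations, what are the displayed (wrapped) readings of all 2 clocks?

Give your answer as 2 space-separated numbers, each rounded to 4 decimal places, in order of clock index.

After op 1 tick(8): ref=8.0000 raw=[12.0000 6.4000]
After op 2 tick(3): ref=11.0000 raw=[16.5000 8.8000]
After op 3 tick(10): ref=21.0000 raw=[31.5000 16.8000]
After op 4 tick(1): ref=22.0000 raw=[33.0000 17.6000]
After op 5 sync(1): ref=22.0000 raw=[33.0000 22.0000]
After op 6 sync(1): ref=22.0000 raw=[33.0000 22.0000]
After op 7 tick(4): ref=26.0000 raw=[39.0000 25.2000]
Wrap final raw readings (mod 12): 39.0000 mod 12 = 3.0000; 25.2000 mod 12 = 1.2000

Answer: 3.0000 1.2000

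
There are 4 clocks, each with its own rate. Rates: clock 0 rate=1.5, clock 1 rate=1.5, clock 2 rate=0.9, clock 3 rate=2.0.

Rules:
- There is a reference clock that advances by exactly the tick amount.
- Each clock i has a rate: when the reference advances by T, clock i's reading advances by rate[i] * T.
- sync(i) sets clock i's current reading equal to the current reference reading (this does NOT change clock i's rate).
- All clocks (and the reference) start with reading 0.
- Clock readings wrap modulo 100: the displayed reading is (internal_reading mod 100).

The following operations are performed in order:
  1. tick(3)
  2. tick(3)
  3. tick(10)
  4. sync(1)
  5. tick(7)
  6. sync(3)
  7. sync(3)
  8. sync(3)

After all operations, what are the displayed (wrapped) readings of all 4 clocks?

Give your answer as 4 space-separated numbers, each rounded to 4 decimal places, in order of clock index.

Answer: 34.5000 26.5000 20.7000 23.0000

Derivation:
After op 1 tick(3): ref=3.0000 raw=[4.5000 4.5000 2.7000 6.0000]
After op 2 tick(3): ref=6.0000 raw=[9.0000 9.0000 5.4000 12.0000]
After op 3 tick(10): ref=16.0000 raw=[24.0000 24.0000 14.4000 32.0000]
After op 4 sync(1): ref=16.0000 raw=[24.0000 16.0000 14.4000 32.0000]
After op 5 tick(7): ref=23.0000 raw=[34.5000 26.5000 20.7000 46.0000]
After op 6 sync(3): ref=23.0000 raw=[34.5000 26.5000 20.7000 23.0000]
After op 7 sync(3): ref=23.0000 raw=[34.5000 26.5000 20.7000 23.0000]
After op 8 sync(3): ref=23.0000 raw=[34.5000 26.5000 20.7000 23.0000]
Wrap final raw readings (mod 100): 34.5000 mod 100 = 34.5000; 26.5000 mod 100 = 26.5000; 20.7000 mod 100 = 20.7000; 23.0000 mod 100 = 23.0000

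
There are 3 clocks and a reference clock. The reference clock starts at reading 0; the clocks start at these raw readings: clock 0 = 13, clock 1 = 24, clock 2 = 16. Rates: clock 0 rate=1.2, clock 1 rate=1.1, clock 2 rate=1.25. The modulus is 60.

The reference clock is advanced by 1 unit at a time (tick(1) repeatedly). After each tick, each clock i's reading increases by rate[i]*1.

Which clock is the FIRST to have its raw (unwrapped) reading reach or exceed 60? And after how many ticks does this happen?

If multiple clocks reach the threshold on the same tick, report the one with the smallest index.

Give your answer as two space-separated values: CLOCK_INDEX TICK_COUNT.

Answer: 1 33

Derivation:
clock 0: start=13, rate=1.2, needs 60-13 = 47; ticks = ceil(47/1.2) = ceil(39.1667) = 40; reading at tick 40 = 13 + 1.2*40 = 61.0000
clock 1: start=24, rate=1.1, needs 60-24 = 36; ticks = ceil(36/1.1) = ceil(32.7273) = 33; reading at tick 33 = 24 + 1.1*33 = 60.3000
clock 2: start=16, rate=1.25, needs 60-16 = 44; ticks = ceil(44/1.25) = ceil(35.2000) = 36; reading at tick 36 = 16 + 1.25*36 = 61.0000
Minimum tick count = 33; winners = [1]; smallest index = 1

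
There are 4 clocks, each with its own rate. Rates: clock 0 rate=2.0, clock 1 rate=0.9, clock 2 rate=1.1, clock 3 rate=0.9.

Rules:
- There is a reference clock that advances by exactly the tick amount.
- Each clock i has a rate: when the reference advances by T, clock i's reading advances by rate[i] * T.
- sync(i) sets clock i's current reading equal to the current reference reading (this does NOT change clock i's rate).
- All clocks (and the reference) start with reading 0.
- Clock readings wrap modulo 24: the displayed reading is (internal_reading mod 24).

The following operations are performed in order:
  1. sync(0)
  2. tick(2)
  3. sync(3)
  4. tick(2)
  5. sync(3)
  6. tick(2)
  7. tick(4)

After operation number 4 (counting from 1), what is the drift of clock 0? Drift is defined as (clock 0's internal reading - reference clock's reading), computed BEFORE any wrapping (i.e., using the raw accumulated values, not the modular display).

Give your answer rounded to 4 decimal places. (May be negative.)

Answer: 4.0000

Derivation:
After op 1 sync(0): ref=0.0000 raw=[0.0000 0.0000 0.0000 0.0000]
After op 2 tick(2): ref=2.0000 raw=[4.0000 1.8000 2.2000 1.8000]
After op 3 sync(3): ref=2.0000 raw=[4.0000 1.8000 2.2000 2.0000]
After op 4 tick(2): ref=4.0000 raw=[8.0000 3.6000 4.4000 3.8000]
Drift of clock 0 after op 4: 8.0000 - 4.0000 = 4.0000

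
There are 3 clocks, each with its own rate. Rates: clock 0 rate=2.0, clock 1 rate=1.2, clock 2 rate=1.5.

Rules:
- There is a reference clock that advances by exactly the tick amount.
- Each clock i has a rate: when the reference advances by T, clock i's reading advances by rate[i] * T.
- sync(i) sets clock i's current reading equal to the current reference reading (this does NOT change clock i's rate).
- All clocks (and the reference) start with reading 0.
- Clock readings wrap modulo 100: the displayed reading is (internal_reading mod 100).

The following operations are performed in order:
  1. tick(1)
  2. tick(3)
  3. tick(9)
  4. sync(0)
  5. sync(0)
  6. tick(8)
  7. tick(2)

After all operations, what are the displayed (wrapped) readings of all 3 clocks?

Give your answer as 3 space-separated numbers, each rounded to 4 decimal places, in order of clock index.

Answer: 33.0000 27.6000 34.5000

Derivation:
After op 1 tick(1): ref=1.0000 raw=[2.0000 1.2000 1.5000]
After op 2 tick(3): ref=4.0000 raw=[8.0000 4.8000 6.0000]
After op 3 tick(9): ref=13.0000 raw=[26.0000 15.6000 19.5000]
After op 4 sync(0): ref=13.0000 raw=[13.0000 15.6000 19.5000]
After op 5 sync(0): ref=13.0000 raw=[13.0000 15.6000 19.5000]
After op 6 tick(8): ref=21.0000 raw=[29.0000 25.2000 31.5000]
After op 7 tick(2): ref=23.0000 raw=[33.0000 27.6000 34.5000]
Wrap final raw readings (mod 100): 33.0000 mod 100 = 33.0000; 27.6000 mod 100 = 27.6000; 34.5000 mod 100 = 34.5000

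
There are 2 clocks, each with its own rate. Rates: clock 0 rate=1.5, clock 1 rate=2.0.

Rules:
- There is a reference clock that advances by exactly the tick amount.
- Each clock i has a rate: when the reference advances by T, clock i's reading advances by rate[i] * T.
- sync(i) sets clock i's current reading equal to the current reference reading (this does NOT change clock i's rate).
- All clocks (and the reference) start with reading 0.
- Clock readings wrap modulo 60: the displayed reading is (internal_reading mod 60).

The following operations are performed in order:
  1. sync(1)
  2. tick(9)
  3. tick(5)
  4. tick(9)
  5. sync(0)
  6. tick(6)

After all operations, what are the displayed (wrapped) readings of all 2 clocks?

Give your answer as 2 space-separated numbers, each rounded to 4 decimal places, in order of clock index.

After op 1 sync(1): ref=0.0000 raw=[0.0000 0.0000]
After op 2 tick(9): ref=9.0000 raw=[13.5000 18.0000]
After op 3 tick(5): ref=14.0000 raw=[21.0000 28.0000]
After op 4 tick(9): ref=23.0000 raw=[34.5000 46.0000]
After op 5 sync(0): ref=23.0000 raw=[23.0000 46.0000]
After op 6 tick(6): ref=29.0000 raw=[32.0000 58.0000]
Wrap final raw readings (mod 60): 32.0000 mod 60 = 32.0000; 58.0000 mod 60 = 58.0000

Answer: 32.0000 58.0000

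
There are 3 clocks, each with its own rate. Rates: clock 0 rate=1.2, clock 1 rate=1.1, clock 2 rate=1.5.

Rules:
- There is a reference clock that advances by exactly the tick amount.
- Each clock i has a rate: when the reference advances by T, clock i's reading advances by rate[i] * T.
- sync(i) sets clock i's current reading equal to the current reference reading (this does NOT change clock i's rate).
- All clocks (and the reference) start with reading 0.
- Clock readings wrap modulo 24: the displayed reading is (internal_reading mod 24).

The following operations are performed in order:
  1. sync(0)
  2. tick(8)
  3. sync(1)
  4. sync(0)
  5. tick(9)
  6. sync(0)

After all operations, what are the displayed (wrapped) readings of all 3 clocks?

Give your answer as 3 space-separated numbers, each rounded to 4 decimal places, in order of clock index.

After op 1 sync(0): ref=0.0000 raw=[0.0000 0.0000 0.0000]
After op 2 tick(8): ref=8.0000 raw=[9.6000 8.8000 12.0000]
After op 3 sync(1): ref=8.0000 raw=[9.6000 8.0000 12.0000]
After op 4 sync(0): ref=8.0000 raw=[8.0000 8.0000 12.0000]
After op 5 tick(9): ref=17.0000 raw=[18.8000 17.9000 25.5000]
After op 6 sync(0): ref=17.0000 raw=[17.0000 17.9000 25.5000]
Wrap final raw readings (mod 24): 17.0000 mod 24 = 17.0000; 17.9000 mod 24 = 17.9000; 25.5000 mod 24 = 1.5000

Answer: 17.0000 17.9000 1.5000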